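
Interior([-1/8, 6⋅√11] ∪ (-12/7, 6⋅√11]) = (-12/7, 6⋅√11)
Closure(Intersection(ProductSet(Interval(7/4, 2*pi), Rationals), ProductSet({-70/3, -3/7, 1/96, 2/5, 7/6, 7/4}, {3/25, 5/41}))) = ProductSet({7/4}, {3/25, 5/41})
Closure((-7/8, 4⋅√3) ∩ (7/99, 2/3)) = [7/99, 2/3]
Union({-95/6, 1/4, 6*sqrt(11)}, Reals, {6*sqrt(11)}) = Reals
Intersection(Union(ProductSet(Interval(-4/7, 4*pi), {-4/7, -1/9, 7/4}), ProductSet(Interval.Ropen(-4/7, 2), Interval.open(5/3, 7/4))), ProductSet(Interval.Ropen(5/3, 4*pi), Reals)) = Union(ProductSet(Interval.Ropen(5/3, 2), Interval.open(5/3, 7/4)), ProductSet(Interval.Ropen(5/3, 4*pi), {-4/7, -1/9, 7/4}))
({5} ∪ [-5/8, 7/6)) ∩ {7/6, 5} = {5}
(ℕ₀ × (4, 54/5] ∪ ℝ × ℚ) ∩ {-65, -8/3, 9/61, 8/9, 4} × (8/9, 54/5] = ({4} × (4, 54/5]) ∪ ({-65, -8/3, 9/61, 8/9, 4} × (ℚ ∩ (8/9, 54/5]))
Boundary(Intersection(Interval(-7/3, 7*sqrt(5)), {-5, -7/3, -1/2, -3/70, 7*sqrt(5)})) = {-7/3, -1/2, -3/70, 7*sqrt(5)}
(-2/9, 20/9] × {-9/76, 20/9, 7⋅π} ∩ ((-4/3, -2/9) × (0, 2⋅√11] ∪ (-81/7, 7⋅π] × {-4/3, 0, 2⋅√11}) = ∅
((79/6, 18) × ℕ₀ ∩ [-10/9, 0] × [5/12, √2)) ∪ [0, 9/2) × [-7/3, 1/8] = [0, 9/2) × [-7/3, 1/8]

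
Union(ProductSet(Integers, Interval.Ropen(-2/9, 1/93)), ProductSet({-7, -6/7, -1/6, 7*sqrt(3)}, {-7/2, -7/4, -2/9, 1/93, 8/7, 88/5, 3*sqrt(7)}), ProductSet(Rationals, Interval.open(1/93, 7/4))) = Union(ProductSet({-7, -6/7, -1/6, 7*sqrt(3)}, {-7/2, -7/4, -2/9, 1/93, 8/7, 88/5, 3*sqrt(7)}), ProductSet(Integers, Interval.Ropen(-2/9, 1/93)), ProductSet(Rationals, Interval.open(1/93, 7/4)))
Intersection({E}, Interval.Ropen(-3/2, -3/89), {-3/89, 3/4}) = EmptySet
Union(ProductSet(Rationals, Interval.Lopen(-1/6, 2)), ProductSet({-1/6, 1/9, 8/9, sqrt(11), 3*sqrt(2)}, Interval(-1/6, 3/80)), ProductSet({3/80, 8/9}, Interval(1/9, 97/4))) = Union(ProductSet({3/80, 8/9}, Interval(1/9, 97/4)), ProductSet({-1/6, 1/9, 8/9, sqrt(11), 3*sqrt(2)}, Interval(-1/6, 3/80)), ProductSet(Rationals, Interval.Lopen(-1/6, 2)))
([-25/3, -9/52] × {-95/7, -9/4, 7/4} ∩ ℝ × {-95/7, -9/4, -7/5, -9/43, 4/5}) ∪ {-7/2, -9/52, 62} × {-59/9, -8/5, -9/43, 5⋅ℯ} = ([-25/3, -9/52] × {-95/7, -9/4}) ∪ ({-7/2, -9/52, 62} × {-59/9, -8/5, -9/43, 5⋅ℯ})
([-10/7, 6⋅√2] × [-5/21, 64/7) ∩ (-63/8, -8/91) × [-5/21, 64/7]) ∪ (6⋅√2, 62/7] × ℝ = ([-10/7, -8/91) × [-5/21, 64/7)) ∪ ((6⋅√2, 62/7] × ℝ)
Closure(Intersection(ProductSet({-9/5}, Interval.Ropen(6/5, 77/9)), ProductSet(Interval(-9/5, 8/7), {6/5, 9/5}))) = ProductSet({-9/5}, {6/5, 9/5})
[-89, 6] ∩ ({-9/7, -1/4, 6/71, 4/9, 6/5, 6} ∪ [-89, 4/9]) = [-89, 4/9] ∪ {6/5, 6}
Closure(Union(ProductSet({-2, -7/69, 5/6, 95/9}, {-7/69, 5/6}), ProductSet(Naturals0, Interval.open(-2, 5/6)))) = Union(ProductSet({-2, -7/69, 5/6, 95/9}, {-7/69, 5/6}), ProductSet(Naturals0, Interval(-2, 5/6)))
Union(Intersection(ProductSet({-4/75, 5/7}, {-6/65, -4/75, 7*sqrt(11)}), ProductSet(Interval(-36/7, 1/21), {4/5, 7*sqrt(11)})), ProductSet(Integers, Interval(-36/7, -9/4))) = Union(ProductSet({-4/75}, {7*sqrt(11)}), ProductSet(Integers, Interval(-36/7, -9/4)))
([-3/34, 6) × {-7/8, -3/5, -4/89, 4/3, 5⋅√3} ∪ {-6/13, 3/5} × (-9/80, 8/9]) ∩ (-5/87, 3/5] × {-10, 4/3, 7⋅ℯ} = (-5/87, 3/5] × {4/3}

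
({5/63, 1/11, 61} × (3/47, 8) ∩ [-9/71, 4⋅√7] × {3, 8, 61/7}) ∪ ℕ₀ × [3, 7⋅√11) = ({5/63, 1/11} × {3}) ∪ (ℕ₀ × [3, 7⋅√11))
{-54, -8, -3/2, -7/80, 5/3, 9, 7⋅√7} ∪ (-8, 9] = {-54, 7⋅√7} ∪ [-8, 9]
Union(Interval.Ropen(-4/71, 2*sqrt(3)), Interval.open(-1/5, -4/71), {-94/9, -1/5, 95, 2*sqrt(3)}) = Union({-94/9, 95}, Interval(-1/5, 2*sqrt(3)))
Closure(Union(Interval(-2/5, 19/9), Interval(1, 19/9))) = Interval(-2/5, 19/9)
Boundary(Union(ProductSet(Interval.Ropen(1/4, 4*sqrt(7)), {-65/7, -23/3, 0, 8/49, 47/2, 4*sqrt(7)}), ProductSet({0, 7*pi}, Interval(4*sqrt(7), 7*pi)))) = Union(ProductSet({0, 7*pi}, Interval(4*sqrt(7), 7*pi)), ProductSet(Interval(1/4, 4*sqrt(7)), {-65/7, -23/3, 0, 8/49, 47/2, 4*sqrt(7)}))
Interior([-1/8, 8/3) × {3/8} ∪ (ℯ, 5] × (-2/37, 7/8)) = (ℯ, 5) × (-2/37, 7/8)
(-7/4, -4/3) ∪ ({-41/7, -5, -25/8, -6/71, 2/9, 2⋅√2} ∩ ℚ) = {-41/7, -5, -25/8, -6/71, 2/9} ∪ (-7/4, -4/3)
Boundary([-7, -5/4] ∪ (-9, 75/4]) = {-9, 75/4}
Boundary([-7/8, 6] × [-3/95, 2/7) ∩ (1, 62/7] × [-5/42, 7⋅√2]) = ({1, 6} × [-3/95, 2/7]) ∪ ([1, 6] × {-3/95, 2/7})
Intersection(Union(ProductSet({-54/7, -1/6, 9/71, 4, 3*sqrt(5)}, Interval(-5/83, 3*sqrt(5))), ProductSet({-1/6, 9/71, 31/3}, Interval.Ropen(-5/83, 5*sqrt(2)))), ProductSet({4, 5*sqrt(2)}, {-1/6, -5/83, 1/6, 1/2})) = ProductSet({4}, {-5/83, 1/6, 1/2})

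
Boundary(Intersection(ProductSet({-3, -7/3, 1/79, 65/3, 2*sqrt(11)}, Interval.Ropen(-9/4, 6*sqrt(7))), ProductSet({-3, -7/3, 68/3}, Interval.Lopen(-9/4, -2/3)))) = ProductSet({-3, -7/3}, Interval(-9/4, -2/3))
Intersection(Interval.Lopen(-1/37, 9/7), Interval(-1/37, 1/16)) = Interval.Lopen(-1/37, 1/16)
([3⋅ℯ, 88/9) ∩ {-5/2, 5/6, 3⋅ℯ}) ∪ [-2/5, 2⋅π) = [-2/5, 2⋅π) ∪ {3⋅ℯ}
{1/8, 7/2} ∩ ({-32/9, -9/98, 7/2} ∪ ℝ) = {1/8, 7/2}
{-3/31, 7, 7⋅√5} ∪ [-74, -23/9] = [-74, -23/9] ∪ {-3/31, 7, 7⋅√5}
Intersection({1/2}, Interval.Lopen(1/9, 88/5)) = {1/2}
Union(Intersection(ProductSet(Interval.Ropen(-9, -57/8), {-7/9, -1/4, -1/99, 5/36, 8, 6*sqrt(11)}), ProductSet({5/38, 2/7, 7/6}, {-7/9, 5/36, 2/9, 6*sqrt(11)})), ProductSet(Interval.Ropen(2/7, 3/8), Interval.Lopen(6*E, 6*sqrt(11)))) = ProductSet(Interval.Ropen(2/7, 3/8), Interval.Lopen(6*E, 6*sqrt(11)))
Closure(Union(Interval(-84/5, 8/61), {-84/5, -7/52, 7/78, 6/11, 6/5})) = Union({6/11, 6/5}, Interval(-84/5, 8/61))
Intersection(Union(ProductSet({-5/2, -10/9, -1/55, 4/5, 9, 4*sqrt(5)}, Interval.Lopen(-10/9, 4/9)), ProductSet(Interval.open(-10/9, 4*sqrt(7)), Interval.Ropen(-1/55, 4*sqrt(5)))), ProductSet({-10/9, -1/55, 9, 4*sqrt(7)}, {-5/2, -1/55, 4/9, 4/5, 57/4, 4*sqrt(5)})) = Union(ProductSet({-1/55, 9}, {-1/55, 4/9, 4/5}), ProductSet({-10/9, -1/55, 9}, {-1/55, 4/9}))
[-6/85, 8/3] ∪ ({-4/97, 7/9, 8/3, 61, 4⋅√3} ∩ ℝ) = [-6/85, 8/3] ∪ {61, 4⋅√3}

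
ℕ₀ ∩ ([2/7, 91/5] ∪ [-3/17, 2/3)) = {0, 1, …, 18}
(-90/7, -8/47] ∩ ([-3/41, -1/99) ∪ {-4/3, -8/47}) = {-4/3, -8/47}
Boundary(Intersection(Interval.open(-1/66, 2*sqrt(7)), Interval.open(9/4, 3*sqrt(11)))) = {9/4, 2*sqrt(7)}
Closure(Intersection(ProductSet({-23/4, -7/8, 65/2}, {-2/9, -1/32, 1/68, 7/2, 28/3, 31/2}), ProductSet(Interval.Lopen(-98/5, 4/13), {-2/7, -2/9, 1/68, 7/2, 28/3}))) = ProductSet({-23/4, -7/8}, {-2/9, 1/68, 7/2, 28/3})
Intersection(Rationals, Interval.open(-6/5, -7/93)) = Intersection(Interval.open(-6/5, -7/93), Rationals)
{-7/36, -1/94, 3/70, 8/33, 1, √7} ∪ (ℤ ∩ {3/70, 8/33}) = {-7/36, -1/94, 3/70, 8/33, 1, √7}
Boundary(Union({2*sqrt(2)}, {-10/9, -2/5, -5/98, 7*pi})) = {-10/9, -2/5, -5/98, 2*sqrt(2), 7*pi}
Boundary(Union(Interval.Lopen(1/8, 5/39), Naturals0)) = Union(Complement(Naturals0, Interval.open(1/8, 5/39)), {1/8, 5/39})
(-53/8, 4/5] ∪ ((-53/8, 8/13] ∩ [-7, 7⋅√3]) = (-53/8, 4/5]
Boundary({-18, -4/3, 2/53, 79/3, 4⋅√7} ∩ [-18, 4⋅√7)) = {-18, -4/3, 2/53}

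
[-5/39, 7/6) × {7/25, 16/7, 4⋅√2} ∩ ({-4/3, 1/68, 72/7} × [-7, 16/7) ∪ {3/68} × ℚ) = ({1/68} × {7/25}) ∪ ({3/68} × {7/25, 16/7})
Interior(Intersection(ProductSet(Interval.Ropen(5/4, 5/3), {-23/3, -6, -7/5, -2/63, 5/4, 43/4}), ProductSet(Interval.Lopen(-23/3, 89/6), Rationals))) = EmptySet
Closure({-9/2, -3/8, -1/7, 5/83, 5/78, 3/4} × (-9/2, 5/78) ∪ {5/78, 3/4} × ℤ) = ({5/78, 3/4} × ℤ) ∪ ({-9/2, -3/8, -1/7, 5/83, 5/78, 3/4} × [-9/2, 5/78])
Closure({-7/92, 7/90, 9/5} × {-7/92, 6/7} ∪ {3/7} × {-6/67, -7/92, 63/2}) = ({3/7} × {-6/67, -7/92, 63/2}) ∪ ({-7/92, 7/90, 9/5} × {-7/92, 6/7})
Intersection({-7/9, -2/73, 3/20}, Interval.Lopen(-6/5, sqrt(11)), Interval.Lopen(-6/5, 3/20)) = {-7/9, -2/73, 3/20}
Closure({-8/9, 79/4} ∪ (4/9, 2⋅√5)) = {-8/9, 79/4} ∪ [4/9, 2⋅√5]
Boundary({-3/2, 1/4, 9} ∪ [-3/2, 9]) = {-3/2, 9}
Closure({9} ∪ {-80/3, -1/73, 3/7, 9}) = {-80/3, -1/73, 3/7, 9}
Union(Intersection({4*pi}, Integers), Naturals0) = Naturals0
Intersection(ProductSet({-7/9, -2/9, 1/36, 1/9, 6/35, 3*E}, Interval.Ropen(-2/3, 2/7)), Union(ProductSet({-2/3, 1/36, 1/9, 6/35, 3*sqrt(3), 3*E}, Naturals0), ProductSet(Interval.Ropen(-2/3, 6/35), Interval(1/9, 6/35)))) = Union(ProductSet({-2/9, 1/36, 1/9}, Interval(1/9, 6/35)), ProductSet({1/36, 1/9, 6/35, 3*E}, Range(0, 1, 1)))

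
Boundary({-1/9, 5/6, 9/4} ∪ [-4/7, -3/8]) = {-4/7, -3/8, -1/9, 5/6, 9/4}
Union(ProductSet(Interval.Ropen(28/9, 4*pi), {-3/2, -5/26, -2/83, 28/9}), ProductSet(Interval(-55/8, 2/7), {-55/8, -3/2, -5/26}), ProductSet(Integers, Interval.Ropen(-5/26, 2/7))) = Union(ProductSet(Integers, Interval.Ropen(-5/26, 2/7)), ProductSet(Interval(-55/8, 2/7), {-55/8, -3/2, -5/26}), ProductSet(Interval.Ropen(28/9, 4*pi), {-3/2, -5/26, -2/83, 28/9}))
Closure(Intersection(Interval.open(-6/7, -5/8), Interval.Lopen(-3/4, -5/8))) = Interval(-3/4, -5/8)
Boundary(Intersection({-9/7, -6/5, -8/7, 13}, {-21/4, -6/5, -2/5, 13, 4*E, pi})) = {-6/5, 13}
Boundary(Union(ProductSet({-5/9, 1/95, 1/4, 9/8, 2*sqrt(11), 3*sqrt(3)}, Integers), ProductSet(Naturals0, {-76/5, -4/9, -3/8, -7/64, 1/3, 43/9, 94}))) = Union(ProductSet({-5/9, 1/95, 1/4, 9/8, 2*sqrt(11), 3*sqrt(3)}, Integers), ProductSet(Naturals0, {-76/5, -4/9, -3/8, -7/64, 1/3, 43/9, 94}))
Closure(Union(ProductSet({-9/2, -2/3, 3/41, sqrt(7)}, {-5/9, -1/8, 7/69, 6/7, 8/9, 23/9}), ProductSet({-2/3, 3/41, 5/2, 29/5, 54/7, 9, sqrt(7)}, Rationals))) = Union(ProductSet({-9/2, -2/3, 3/41, sqrt(7)}, {-5/9, -1/8, 7/69, 6/7, 8/9, 23/9}), ProductSet({-2/3, 3/41, 5/2, 29/5, 54/7, 9, sqrt(7)}, Reals))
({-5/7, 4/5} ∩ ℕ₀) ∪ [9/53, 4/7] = [9/53, 4/7]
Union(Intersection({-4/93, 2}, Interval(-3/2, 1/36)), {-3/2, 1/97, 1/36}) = {-3/2, -4/93, 1/97, 1/36}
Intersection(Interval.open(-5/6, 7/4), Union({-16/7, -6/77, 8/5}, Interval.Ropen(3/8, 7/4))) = Union({-6/77}, Interval.Ropen(3/8, 7/4))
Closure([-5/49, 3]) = [-5/49, 3]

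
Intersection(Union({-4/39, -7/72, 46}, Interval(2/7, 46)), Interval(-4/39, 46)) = Union({-4/39, -7/72}, Interval(2/7, 46))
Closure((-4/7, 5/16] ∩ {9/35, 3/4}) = {9/35}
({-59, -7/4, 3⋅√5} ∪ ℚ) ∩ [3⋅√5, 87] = {3⋅√5} ∪ (ℚ ∩ [3⋅√5, 87])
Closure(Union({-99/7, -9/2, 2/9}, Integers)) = Union({-99/7, -9/2, 2/9}, Integers)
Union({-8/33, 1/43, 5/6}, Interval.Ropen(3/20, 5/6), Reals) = Interval(-oo, oo)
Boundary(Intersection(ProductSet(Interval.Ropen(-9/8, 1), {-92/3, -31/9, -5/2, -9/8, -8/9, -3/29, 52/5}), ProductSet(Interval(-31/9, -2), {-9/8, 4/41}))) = EmptySet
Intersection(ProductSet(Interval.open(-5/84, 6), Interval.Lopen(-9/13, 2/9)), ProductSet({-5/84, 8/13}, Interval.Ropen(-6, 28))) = ProductSet({8/13}, Interval.Lopen(-9/13, 2/9))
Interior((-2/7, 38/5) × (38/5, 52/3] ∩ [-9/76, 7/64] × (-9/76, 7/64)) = ∅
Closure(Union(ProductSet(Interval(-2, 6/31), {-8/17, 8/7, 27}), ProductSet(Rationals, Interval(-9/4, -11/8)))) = Union(ProductSet(Interval(-2, 6/31), {-8/17, 8/7, 27}), ProductSet(Reals, Interval(-9/4, -11/8)))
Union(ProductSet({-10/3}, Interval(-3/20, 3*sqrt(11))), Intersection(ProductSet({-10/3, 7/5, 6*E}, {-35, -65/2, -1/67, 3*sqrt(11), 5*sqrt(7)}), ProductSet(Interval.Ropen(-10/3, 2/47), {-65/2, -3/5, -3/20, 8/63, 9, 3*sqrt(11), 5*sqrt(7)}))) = ProductSet({-10/3}, Union({-65/2, 5*sqrt(7)}, Interval(-3/20, 3*sqrt(11))))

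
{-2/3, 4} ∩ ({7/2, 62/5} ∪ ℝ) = {-2/3, 4}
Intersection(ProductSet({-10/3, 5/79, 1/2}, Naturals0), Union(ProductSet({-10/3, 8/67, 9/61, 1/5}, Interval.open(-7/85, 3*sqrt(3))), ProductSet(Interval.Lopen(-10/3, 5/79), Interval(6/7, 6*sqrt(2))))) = Union(ProductSet({-10/3}, Range(0, 6, 1)), ProductSet({5/79}, Range(1, 9, 1)))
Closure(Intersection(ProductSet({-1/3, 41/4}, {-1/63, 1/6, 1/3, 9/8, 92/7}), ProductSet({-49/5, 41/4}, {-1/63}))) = ProductSet({41/4}, {-1/63})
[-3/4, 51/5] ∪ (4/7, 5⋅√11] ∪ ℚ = ℚ ∪ [-3/4, 5⋅√11]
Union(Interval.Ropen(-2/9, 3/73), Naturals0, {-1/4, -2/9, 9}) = Union({-1/4}, Interval.Ropen(-2/9, 3/73), Naturals0)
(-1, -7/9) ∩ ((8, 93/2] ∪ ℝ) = (-1, -7/9)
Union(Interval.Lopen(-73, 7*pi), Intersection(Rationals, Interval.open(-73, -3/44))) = Union(Intersection(Interval.open(-73, -3/44), Rationals), Interval.Lopen(-73, 7*pi))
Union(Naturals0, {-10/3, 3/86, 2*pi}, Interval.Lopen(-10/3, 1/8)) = Union({2*pi}, Interval(-10/3, 1/8), Naturals0)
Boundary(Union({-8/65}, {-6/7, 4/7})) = {-6/7, -8/65, 4/7}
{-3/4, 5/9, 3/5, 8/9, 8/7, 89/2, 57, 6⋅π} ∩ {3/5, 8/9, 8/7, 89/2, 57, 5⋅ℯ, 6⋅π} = {3/5, 8/9, 8/7, 89/2, 57, 6⋅π}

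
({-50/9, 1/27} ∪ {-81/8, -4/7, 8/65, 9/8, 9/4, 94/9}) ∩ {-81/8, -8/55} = {-81/8}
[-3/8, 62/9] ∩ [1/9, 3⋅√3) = [1/9, 3⋅√3)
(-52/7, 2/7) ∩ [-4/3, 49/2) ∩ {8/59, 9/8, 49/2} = {8/59}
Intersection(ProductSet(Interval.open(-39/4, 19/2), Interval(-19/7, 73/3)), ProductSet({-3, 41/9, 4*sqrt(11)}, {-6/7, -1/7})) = ProductSet({-3, 41/9}, {-6/7, -1/7})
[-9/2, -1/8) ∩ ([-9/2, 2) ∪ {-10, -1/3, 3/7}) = [-9/2, -1/8)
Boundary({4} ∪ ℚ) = ℝ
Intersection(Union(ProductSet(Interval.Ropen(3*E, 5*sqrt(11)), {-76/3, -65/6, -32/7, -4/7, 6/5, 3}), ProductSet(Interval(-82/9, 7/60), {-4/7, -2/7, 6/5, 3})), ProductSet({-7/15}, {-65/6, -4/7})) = ProductSet({-7/15}, {-4/7})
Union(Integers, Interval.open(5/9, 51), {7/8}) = Union(Integers, Interval.Lopen(5/9, 51))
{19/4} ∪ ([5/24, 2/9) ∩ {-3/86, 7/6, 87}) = {19/4}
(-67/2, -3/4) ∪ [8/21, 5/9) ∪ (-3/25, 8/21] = (-67/2, -3/4) ∪ (-3/25, 5/9)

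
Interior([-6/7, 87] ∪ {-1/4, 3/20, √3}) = (-6/7, 87)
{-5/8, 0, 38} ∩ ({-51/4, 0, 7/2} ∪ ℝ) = {-5/8, 0, 38}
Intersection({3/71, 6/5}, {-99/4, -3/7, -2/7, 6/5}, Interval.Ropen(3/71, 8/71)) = EmptySet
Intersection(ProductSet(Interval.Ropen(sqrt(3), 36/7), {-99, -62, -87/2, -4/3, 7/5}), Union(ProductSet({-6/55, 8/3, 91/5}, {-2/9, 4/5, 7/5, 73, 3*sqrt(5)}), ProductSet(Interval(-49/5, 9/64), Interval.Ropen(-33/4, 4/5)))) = ProductSet({8/3}, {7/5})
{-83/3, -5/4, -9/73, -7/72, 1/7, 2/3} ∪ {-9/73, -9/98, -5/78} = {-83/3, -5/4, -9/73, -7/72, -9/98, -5/78, 1/7, 2/3}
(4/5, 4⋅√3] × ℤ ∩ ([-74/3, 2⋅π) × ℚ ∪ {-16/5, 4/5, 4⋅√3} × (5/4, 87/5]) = ((4/5, 2⋅π) × ℤ) ∪ ({4⋅√3} × {2, 3, …, 17})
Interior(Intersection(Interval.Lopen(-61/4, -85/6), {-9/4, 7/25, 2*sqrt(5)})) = EmptySet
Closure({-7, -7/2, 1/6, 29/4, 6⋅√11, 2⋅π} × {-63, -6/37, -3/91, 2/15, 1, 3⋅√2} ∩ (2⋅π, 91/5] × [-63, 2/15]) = {29/4} × {-63, -6/37, -3/91, 2/15}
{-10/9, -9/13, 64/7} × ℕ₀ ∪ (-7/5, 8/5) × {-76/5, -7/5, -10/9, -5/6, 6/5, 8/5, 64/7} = ({-10/9, -9/13, 64/7} × ℕ₀) ∪ ((-7/5, 8/5) × {-76/5, -7/5, -10/9, -5/6, 6/5, 8/5, 64/7})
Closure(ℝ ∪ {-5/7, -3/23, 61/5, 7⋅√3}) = ℝ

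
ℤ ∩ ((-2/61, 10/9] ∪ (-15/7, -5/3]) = {-2} ∪ {0, 1}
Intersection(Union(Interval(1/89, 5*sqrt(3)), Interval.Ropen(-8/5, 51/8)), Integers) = Range(-1, 9, 1)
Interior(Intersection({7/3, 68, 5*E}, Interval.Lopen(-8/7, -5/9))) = EmptySet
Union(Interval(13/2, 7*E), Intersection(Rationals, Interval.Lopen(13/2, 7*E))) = Union(Intersection(Interval.Lopen(13/2, 7*E), Rationals), Interval(13/2, 7*E))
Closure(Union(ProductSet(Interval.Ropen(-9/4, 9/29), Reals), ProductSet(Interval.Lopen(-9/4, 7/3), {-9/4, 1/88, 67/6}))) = Union(ProductSet(Interval(-9/4, 9/29), Reals), ProductSet(Interval(-9/4, 7/3), {-9/4, 1/88, 67/6}))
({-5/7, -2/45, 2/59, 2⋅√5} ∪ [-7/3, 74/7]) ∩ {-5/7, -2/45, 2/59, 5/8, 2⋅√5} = {-5/7, -2/45, 2/59, 5/8, 2⋅√5}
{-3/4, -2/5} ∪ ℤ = ℤ ∪ {-3/4, -2/5}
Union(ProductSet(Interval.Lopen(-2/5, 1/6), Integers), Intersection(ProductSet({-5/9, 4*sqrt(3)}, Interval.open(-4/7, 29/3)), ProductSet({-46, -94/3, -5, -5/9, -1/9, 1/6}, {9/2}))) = Union(ProductSet({-5/9}, {9/2}), ProductSet(Interval.Lopen(-2/5, 1/6), Integers))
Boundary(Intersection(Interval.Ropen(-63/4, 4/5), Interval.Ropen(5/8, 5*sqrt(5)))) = {5/8, 4/5}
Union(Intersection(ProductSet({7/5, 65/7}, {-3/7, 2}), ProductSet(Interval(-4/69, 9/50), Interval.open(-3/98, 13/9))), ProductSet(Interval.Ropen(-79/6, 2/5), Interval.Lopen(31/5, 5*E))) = ProductSet(Interval.Ropen(-79/6, 2/5), Interval.Lopen(31/5, 5*E))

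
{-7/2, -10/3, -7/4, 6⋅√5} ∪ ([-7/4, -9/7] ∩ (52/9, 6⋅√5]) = {-7/2, -10/3, -7/4, 6⋅√5}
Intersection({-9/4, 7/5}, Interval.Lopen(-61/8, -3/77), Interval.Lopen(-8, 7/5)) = {-9/4}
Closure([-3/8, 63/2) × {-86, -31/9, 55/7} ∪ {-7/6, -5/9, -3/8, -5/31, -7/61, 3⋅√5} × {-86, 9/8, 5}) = ([-3/8, 63/2] × {-86, -31/9, 55/7}) ∪ ({-7/6, -5/9, -3/8, -5/31, -7/61, 3⋅√5} × {-86, 9/8, 5})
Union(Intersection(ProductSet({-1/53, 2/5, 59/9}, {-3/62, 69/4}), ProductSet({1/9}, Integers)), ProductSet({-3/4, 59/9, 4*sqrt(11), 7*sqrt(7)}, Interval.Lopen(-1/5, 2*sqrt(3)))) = ProductSet({-3/4, 59/9, 4*sqrt(11), 7*sqrt(7)}, Interval.Lopen(-1/5, 2*sqrt(3)))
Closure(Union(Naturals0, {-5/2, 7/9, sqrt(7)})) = Union({-5/2, 7/9, sqrt(7)}, Naturals0)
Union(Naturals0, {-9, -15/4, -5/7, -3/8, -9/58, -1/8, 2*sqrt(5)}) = Union({-9, -15/4, -5/7, -3/8, -9/58, -1/8, 2*sqrt(5)}, Naturals0)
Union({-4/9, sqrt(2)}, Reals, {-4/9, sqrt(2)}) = Reals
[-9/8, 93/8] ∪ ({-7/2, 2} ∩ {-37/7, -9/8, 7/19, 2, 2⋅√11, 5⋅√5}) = [-9/8, 93/8]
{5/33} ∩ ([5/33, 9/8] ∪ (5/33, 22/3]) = {5/33}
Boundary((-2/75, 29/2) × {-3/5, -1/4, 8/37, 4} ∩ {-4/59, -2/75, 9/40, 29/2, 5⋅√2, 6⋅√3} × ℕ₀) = {9/40, 5⋅√2, 6⋅√3} × {4}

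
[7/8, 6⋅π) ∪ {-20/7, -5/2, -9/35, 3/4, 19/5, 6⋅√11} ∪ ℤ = ℤ ∪ {-20/7, -5/2, -9/35, 3/4, 6⋅√11} ∪ [7/8, 6⋅π)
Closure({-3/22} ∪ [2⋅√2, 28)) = {-3/22} ∪ [2⋅√2, 28]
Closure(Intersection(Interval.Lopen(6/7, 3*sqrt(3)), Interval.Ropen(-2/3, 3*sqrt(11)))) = Interval(6/7, 3*sqrt(3))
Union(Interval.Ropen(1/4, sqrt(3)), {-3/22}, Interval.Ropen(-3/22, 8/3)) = Interval.Ropen(-3/22, 8/3)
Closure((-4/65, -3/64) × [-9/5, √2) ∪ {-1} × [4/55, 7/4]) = ({-1} × [4/55, 7/4]) ∪ ({-4/65, -3/64} × [-9/5, √2]) ∪ ([-4/65, -3/64] × {-9/5, √2}) ∪ ((-4/65, -3/64) × [-9/5, √2))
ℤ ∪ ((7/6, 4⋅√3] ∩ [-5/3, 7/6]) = ℤ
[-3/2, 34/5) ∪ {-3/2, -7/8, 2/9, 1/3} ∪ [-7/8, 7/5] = [-3/2, 34/5)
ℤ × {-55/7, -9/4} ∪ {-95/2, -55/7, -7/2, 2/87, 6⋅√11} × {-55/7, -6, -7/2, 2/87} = (ℤ × {-55/7, -9/4}) ∪ ({-95/2, -55/7, -7/2, 2/87, 6⋅√11} × {-55/7, -6, -7/2, 2/87})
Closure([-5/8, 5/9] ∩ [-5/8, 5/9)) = [-5/8, 5/9]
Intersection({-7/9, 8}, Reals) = {-7/9, 8}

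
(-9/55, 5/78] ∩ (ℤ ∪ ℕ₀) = {0}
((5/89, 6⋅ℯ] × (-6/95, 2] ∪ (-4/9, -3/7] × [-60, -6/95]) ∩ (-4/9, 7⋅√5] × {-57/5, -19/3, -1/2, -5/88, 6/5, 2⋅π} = ((-4/9, -3/7] × {-57/5, -19/3, -1/2}) ∪ ((5/89, 7⋅√5] × {-5/88, 6/5})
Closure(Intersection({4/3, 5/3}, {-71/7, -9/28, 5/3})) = {5/3}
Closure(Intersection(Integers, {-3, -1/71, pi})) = {-3}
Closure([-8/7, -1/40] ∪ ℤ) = ℤ ∪ [-8/7, -1/40]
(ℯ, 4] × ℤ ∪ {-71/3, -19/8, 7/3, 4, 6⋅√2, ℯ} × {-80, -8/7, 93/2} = ((ℯ, 4] × ℤ) ∪ ({-71/3, -19/8, 7/3, 4, 6⋅√2, ℯ} × {-80, -8/7, 93/2})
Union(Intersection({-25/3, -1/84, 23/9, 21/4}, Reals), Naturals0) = Union({-25/3, -1/84, 23/9, 21/4}, Naturals0)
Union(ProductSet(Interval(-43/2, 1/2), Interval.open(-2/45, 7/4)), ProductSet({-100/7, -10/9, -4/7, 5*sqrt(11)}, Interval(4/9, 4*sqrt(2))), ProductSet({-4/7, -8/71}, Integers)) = Union(ProductSet({-4/7, -8/71}, Integers), ProductSet({-100/7, -10/9, -4/7, 5*sqrt(11)}, Interval(4/9, 4*sqrt(2))), ProductSet(Interval(-43/2, 1/2), Interval.open(-2/45, 7/4)))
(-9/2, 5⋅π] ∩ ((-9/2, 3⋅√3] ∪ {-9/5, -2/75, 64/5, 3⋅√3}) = (-9/2, 3⋅√3] ∪ {64/5}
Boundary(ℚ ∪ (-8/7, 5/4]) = (-∞, -8/7] ∪ [5/4, ∞)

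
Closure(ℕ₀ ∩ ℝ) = ℕ₀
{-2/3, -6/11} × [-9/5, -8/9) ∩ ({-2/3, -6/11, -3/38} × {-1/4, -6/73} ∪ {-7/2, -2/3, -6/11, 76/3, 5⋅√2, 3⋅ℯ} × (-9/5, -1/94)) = {-2/3, -6/11} × (-9/5, -8/9)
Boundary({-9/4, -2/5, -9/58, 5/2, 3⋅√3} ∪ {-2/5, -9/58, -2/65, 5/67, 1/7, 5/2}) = {-9/4, -2/5, -9/58, -2/65, 5/67, 1/7, 5/2, 3⋅√3}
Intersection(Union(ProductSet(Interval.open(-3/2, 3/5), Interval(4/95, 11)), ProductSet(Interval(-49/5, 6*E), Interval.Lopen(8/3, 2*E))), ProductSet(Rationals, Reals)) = Union(ProductSet(Intersection(Interval(-49/5, 6*E), Rationals), Interval.Lopen(8/3, 2*E)), ProductSet(Intersection(Interval.open(-3/2, 3/5), Rationals), Interval(4/95, 11)))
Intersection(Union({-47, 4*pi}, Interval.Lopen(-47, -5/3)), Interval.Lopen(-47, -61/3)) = Interval.Lopen(-47, -61/3)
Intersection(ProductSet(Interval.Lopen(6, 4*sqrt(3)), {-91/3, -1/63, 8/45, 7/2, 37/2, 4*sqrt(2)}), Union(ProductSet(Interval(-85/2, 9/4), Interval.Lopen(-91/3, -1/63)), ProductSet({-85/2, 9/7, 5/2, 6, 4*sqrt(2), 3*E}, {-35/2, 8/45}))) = EmptySet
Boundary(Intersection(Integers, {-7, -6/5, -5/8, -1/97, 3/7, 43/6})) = {-7}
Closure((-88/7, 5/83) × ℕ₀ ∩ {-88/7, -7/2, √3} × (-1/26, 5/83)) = {-7/2} × {0}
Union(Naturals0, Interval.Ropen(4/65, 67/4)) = Union(Interval.Ropen(4/65, 67/4), Naturals0)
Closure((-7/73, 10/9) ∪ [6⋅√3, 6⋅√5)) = [-7/73, 10/9] ∪ [6⋅√3, 6⋅√5]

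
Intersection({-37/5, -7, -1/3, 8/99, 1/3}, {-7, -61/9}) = {-7}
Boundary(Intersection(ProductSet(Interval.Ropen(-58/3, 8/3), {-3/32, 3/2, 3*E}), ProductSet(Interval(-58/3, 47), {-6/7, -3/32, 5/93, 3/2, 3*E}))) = ProductSet(Interval(-58/3, 8/3), {-3/32, 3/2, 3*E})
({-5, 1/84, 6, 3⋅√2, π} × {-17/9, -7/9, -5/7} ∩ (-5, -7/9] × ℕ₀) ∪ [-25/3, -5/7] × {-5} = [-25/3, -5/7] × {-5}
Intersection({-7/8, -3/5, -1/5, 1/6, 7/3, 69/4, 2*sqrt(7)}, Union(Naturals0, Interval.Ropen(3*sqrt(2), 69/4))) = {2*sqrt(7)}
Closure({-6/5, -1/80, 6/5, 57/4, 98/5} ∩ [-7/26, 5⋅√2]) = {-1/80, 6/5}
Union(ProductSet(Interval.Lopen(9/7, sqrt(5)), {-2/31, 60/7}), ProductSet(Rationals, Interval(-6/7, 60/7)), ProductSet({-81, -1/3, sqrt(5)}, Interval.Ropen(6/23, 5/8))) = Union(ProductSet({-81, -1/3, sqrt(5)}, Interval.Ropen(6/23, 5/8)), ProductSet(Interval.Lopen(9/7, sqrt(5)), {-2/31, 60/7}), ProductSet(Rationals, Interval(-6/7, 60/7)))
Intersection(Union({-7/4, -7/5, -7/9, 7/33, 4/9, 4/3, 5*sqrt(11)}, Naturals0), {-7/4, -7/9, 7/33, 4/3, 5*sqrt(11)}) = {-7/4, -7/9, 7/33, 4/3, 5*sqrt(11)}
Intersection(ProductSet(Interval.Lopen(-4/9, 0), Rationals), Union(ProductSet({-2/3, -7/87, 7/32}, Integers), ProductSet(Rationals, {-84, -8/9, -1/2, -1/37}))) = Union(ProductSet({-7/87}, Integers), ProductSet(Intersection(Interval.Lopen(-4/9, 0), Rationals), {-84, -8/9, -1/2, -1/37}))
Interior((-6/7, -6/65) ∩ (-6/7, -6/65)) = (-6/7, -6/65)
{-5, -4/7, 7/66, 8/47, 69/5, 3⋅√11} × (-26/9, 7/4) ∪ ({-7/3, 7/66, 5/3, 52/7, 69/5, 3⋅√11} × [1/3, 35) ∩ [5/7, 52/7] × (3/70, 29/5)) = ({5/3, 52/7} × [1/3, 29/5)) ∪ ({-5, -4/7, 7/66, 8/47, 69/5, 3⋅√11} × (-26/9, 7/4))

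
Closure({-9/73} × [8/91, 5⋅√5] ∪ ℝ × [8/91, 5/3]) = (ℝ × [8/91, 5/3]) ∪ ({-9/73} × [8/91, 5⋅√5])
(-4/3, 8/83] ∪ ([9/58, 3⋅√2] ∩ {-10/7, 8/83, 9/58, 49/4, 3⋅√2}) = (-4/3, 8/83] ∪ {9/58, 3⋅√2}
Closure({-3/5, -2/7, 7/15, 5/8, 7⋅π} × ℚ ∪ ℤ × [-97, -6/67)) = (ℤ × [-97, -6/67]) ∪ ({-3/5, -2/7, 7/15, 5/8, 7⋅π} × ℝ)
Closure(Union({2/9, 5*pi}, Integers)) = Union({2/9, 5*pi}, Integers)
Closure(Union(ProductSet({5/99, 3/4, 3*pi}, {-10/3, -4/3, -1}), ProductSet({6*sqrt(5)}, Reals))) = Union(ProductSet({6*sqrt(5)}, Reals), ProductSet({5/99, 3/4, 3*pi}, {-10/3, -4/3, -1}))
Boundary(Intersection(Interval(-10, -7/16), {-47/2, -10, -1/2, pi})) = {-10, -1/2}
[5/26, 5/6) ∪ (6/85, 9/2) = (6/85, 9/2)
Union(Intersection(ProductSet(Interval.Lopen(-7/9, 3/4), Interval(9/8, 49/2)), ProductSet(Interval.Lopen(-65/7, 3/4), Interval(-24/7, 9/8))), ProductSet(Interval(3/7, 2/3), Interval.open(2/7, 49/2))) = Union(ProductSet(Interval.Lopen(-7/9, 3/4), {9/8}), ProductSet(Interval(3/7, 2/3), Interval.open(2/7, 49/2)))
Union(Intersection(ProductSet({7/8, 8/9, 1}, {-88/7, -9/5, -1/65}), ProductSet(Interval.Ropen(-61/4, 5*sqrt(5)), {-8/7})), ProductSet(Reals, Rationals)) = ProductSet(Reals, Rationals)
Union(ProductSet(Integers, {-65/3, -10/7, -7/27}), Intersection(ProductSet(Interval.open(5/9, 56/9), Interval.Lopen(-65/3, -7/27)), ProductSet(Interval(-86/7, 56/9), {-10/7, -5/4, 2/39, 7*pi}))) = Union(ProductSet(Integers, {-65/3, -10/7, -7/27}), ProductSet(Interval.open(5/9, 56/9), {-10/7, -5/4}))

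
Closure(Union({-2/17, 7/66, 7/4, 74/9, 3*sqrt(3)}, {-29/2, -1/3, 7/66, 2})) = {-29/2, -1/3, -2/17, 7/66, 7/4, 2, 74/9, 3*sqrt(3)}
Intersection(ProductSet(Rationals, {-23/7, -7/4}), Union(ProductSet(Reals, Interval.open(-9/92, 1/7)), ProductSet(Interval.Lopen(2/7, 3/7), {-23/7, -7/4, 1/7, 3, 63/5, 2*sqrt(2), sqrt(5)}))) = ProductSet(Intersection(Interval.Lopen(2/7, 3/7), Rationals), {-23/7, -7/4})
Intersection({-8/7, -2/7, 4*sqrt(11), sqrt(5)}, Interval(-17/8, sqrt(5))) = {-8/7, -2/7, sqrt(5)}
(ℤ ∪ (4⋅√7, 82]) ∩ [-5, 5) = {-5, -4, …, 4}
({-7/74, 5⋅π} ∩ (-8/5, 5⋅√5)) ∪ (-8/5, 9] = (-8/5, 9]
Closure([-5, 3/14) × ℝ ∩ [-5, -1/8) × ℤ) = [-5, -1/8] × ℤ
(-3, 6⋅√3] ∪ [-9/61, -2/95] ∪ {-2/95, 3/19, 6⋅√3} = (-3, 6⋅√3]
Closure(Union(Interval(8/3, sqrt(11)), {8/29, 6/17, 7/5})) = Union({8/29, 6/17, 7/5}, Interval(8/3, sqrt(11)))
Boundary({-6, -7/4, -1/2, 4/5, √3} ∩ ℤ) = {-6}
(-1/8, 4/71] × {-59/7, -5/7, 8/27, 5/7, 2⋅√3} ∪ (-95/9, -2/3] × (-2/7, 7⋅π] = ((-95/9, -2/3] × (-2/7, 7⋅π]) ∪ ((-1/8, 4/71] × {-59/7, -5/7, 8/27, 5/7, 2⋅√3})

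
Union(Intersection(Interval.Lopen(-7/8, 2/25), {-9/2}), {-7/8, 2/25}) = {-7/8, 2/25}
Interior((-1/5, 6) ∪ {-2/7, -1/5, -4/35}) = (-1/5, 6)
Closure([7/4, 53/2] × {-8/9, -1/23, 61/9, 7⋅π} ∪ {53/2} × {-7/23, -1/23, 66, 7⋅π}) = ({53/2} × {-7/23, -1/23, 66, 7⋅π}) ∪ ([7/4, 53/2] × {-8/9, -1/23, 61/9, 7⋅π})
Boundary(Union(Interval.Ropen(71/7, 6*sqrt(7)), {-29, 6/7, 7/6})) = {-29, 6/7, 7/6, 71/7, 6*sqrt(7)}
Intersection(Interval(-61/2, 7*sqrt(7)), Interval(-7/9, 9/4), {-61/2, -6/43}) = {-6/43}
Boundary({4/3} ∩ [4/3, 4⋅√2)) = {4/3}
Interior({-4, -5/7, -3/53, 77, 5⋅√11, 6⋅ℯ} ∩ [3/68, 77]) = ∅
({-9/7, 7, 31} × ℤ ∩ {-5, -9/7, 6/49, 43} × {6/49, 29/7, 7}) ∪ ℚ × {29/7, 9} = ({-9/7} × {7}) ∪ (ℚ × {29/7, 9})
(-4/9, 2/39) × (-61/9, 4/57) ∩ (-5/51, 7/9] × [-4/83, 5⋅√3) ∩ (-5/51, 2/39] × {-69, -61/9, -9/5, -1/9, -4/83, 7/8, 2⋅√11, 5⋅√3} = (-5/51, 2/39) × {-4/83}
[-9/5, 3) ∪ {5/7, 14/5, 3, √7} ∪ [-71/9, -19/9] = [-71/9, -19/9] ∪ [-9/5, 3]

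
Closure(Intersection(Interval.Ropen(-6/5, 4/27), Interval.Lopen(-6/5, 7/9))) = Interval(-6/5, 4/27)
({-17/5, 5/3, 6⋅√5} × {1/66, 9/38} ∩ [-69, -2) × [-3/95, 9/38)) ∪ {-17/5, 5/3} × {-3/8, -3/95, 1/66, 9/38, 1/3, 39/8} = {-17/5, 5/3} × {-3/8, -3/95, 1/66, 9/38, 1/3, 39/8}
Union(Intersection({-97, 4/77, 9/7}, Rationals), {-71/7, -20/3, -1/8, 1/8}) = {-97, -71/7, -20/3, -1/8, 4/77, 1/8, 9/7}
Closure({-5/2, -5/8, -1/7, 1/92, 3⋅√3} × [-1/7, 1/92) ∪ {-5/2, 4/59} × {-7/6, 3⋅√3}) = ({-5/2, 4/59} × {-7/6, 3⋅√3}) ∪ ({-5/2, -5/8, -1/7, 1/92, 3⋅√3} × [-1/7, 1/92])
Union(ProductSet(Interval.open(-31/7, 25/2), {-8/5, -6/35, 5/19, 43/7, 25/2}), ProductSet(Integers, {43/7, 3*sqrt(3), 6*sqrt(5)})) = Union(ProductSet(Integers, {43/7, 3*sqrt(3), 6*sqrt(5)}), ProductSet(Interval.open(-31/7, 25/2), {-8/5, -6/35, 5/19, 43/7, 25/2}))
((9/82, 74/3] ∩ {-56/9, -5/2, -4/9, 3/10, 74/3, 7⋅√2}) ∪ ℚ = ℚ ∪ {7⋅√2}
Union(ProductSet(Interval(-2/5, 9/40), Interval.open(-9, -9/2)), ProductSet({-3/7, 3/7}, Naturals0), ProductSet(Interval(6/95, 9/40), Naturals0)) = Union(ProductSet(Interval(-2/5, 9/40), Interval.open(-9, -9/2)), ProductSet(Union({-3/7, 3/7}, Interval(6/95, 9/40)), Naturals0))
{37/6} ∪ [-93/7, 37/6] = [-93/7, 37/6]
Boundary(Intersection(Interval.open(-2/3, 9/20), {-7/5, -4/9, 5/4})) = {-4/9}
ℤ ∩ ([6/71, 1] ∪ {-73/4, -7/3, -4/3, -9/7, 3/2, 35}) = {1} ∪ {35}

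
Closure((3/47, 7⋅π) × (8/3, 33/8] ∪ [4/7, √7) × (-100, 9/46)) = ({3/47, 7⋅π} × [8/3, 33/8]) ∪ ({4/7, √7} × [-100, 9/46]) ∪ ([3/47, 7⋅π] × {8/3, 33/8}) ∪ ([4/7, √7] × {-100, 9/46}) ∪ ((3/47, 7⋅π) × (8/3, 33/8]) ∪ ([4/7, √7) × (-100, 9/46))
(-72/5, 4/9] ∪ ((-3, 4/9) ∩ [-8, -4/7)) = (-72/5, 4/9]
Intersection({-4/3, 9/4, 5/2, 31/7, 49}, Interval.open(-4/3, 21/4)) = {9/4, 5/2, 31/7}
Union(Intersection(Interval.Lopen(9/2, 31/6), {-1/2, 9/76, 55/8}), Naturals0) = Naturals0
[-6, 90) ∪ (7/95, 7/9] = [-6, 90)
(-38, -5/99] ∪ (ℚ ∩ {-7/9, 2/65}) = (-38, -5/99] ∪ {2/65}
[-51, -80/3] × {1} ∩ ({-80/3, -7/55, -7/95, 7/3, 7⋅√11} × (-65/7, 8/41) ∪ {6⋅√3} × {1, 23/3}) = ∅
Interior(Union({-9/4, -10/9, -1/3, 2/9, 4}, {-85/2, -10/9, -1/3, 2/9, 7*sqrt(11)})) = EmptySet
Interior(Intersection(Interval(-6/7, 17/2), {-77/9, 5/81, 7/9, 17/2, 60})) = EmptySet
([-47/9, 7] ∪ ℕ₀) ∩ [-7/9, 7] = [-7/9, 7] ∪ {0, 1, …, 7}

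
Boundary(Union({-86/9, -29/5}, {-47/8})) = {-86/9, -47/8, -29/5}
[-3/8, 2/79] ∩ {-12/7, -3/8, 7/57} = {-3/8}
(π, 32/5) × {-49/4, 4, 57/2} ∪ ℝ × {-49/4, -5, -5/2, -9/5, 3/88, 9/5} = (ℝ × {-49/4, -5, -5/2, -9/5, 3/88, 9/5}) ∪ ((π, 32/5) × {-49/4, 4, 57/2})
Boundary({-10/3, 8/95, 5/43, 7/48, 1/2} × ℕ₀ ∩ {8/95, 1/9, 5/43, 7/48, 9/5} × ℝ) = {8/95, 5/43, 7/48} × ℕ₀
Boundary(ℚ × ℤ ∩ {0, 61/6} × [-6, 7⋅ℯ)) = {0, 61/6} × {-6, -5, …, 19}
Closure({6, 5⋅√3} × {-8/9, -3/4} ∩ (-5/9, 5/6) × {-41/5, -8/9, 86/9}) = ∅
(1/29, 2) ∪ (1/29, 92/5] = (1/29, 92/5]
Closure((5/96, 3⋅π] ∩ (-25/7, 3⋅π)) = [5/96, 3⋅π]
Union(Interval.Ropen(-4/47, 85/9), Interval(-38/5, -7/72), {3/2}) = Union(Interval(-38/5, -7/72), Interval.Ropen(-4/47, 85/9))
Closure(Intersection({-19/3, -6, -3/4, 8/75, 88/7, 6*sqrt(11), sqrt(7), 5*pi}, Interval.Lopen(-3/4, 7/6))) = {8/75}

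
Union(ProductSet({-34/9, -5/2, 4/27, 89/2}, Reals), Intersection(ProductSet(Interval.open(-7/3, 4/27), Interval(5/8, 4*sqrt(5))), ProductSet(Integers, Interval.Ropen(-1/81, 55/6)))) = Union(ProductSet({-34/9, -5/2, 4/27, 89/2}, Reals), ProductSet(Range(-2, 1, 1), Interval(5/8, 4*sqrt(5))))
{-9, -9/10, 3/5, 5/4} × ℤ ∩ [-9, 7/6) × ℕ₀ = {-9, -9/10, 3/5} × ℕ₀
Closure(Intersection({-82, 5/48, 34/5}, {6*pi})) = EmptySet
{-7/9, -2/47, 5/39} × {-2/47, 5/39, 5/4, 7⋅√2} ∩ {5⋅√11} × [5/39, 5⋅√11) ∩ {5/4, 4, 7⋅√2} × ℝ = ∅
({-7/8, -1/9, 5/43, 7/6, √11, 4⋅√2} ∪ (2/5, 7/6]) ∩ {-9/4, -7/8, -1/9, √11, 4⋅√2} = {-7/8, -1/9, √11, 4⋅√2}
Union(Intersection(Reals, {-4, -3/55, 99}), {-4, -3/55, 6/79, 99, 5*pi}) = {-4, -3/55, 6/79, 99, 5*pi}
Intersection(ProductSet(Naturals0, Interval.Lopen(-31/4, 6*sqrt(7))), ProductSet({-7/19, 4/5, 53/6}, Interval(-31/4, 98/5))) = EmptySet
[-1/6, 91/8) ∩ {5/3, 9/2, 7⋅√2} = {5/3, 9/2, 7⋅√2}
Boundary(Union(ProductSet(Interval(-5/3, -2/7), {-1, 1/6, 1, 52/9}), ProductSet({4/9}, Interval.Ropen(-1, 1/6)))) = Union(ProductSet({4/9}, Interval(-1, 1/6)), ProductSet(Interval(-5/3, -2/7), {-1, 1/6, 1, 52/9}))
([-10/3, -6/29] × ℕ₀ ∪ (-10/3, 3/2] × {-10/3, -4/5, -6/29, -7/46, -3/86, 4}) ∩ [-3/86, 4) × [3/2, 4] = [-3/86, 3/2] × {4}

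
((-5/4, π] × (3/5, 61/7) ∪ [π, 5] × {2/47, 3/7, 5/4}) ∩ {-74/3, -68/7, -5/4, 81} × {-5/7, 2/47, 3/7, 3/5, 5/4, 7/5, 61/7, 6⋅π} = ∅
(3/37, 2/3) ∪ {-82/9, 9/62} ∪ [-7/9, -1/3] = {-82/9} ∪ [-7/9, -1/3] ∪ (3/37, 2/3)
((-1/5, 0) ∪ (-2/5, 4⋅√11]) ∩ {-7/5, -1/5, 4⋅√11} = {-1/5, 4⋅√11}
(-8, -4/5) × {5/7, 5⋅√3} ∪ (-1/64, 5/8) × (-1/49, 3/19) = ((-1/64, 5/8) × (-1/49, 3/19)) ∪ ((-8, -4/5) × {5/7, 5⋅√3})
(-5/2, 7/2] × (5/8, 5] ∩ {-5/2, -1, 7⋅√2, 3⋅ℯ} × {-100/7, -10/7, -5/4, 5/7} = {-1} × {5/7}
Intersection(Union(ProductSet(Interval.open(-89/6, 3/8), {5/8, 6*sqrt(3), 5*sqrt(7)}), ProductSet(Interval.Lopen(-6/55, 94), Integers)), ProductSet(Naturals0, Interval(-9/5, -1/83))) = ProductSet(Range(0, 95, 1), Range(-1, 0, 1))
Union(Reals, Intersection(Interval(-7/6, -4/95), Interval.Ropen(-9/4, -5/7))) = Interval(-oo, oo)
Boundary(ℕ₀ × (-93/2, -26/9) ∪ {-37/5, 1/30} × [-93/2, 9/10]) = (ℕ₀ × [-93/2, -26/9]) ∪ ({-37/5, 1/30} × [-93/2, 9/10])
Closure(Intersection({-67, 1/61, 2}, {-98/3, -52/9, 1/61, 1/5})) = {1/61}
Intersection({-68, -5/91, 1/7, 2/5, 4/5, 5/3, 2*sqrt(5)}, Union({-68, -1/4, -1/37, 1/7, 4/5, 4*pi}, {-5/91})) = {-68, -5/91, 1/7, 4/5}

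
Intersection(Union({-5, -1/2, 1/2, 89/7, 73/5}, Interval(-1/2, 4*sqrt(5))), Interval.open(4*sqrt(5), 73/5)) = {89/7}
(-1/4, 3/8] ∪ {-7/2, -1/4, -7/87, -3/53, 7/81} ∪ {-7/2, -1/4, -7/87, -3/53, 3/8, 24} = {-7/2, 24} ∪ [-1/4, 3/8]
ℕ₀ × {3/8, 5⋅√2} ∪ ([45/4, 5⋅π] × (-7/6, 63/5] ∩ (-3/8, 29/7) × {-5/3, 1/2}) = ℕ₀ × {3/8, 5⋅√2}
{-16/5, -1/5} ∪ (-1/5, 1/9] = {-16/5} ∪ [-1/5, 1/9]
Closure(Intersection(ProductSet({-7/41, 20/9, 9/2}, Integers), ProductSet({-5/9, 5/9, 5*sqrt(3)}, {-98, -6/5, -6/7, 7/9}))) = EmptySet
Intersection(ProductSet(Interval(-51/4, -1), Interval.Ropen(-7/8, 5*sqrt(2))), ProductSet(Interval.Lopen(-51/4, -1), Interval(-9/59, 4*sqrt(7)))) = ProductSet(Interval.Lopen(-51/4, -1), Interval.Ropen(-9/59, 5*sqrt(2)))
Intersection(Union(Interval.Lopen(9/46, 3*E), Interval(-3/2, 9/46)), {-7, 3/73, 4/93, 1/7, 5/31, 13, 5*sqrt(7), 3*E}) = {3/73, 4/93, 1/7, 5/31, 3*E}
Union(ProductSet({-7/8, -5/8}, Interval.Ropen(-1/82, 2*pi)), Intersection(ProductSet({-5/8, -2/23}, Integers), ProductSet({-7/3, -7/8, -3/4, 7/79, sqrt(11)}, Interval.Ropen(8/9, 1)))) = ProductSet({-7/8, -5/8}, Interval.Ropen(-1/82, 2*pi))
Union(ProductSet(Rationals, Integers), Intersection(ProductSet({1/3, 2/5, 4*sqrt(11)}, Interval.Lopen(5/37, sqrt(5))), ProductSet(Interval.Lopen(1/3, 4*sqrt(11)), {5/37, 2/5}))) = Union(ProductSet({2/5, 4*sqrt(11)}, {2/5}), ProductSet(Rationals, Integers))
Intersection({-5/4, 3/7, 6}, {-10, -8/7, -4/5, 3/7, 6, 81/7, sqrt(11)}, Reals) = {3/7, 6}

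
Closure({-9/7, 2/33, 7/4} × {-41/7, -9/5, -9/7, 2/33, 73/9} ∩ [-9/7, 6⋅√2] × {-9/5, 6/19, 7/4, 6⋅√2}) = {-9/7, 2/33, 7/4} × {-9/5}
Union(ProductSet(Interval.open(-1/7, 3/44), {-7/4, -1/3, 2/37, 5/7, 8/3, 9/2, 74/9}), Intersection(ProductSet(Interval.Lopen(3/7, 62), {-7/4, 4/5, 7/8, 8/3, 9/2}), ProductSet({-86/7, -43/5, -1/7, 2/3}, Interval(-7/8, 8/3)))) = Union(ProductSet({2/3}, {4/5, 7/8, 8/3}), ProductSet(Interval.open(-1/7, 3/44), {-7/4, -1/3, 2/37, 5/7, 8/3, 9/2, 74/9}))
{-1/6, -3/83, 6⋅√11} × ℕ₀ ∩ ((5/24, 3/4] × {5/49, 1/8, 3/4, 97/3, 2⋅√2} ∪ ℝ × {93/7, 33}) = {-1/6, -3/83, 6⋅√11} × {33}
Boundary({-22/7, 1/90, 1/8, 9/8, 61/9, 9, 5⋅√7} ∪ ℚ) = ℝ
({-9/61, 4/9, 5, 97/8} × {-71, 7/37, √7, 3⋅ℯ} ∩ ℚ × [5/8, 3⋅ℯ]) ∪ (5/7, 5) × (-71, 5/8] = ((5/7, 5) × (-71, 5/8]) ∪ ({-9/61, 4/9, 5, 97/8} × {√7, 3⋅ℯ})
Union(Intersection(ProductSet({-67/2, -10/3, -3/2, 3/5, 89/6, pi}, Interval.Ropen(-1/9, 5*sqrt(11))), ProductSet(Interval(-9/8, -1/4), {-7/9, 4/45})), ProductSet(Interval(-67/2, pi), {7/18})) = ProductSet(Interval(-67/2, pi), {7/18})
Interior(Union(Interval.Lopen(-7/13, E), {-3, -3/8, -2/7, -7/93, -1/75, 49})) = Interval.open(-7/13, E)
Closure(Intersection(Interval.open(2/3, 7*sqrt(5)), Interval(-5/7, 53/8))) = Interval(2/3, 53/8)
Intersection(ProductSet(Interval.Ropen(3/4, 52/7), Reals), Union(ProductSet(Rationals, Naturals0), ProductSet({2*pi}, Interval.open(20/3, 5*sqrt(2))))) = Union(ProductSet({2*pi}, Interval.open(20/3, 5*sqrt(2))), ProductSet(Intersection(Interval.Ropen(3/4, 52/7), Rationals), Naturals0))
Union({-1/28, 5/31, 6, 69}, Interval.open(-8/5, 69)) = Interval.Lopen(-8/5, 69)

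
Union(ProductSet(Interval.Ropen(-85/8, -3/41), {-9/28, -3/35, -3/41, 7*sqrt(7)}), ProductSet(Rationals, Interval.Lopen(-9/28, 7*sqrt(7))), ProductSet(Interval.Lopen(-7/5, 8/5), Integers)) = Union(ProductSet(Interval.Ropen(-85/8, -3/41), {-9/28, -3/35, -3/41, 7*sqrt(7)}), ProductSet(Interval.Lopen(-7/5, 8/5), Integers), ProductSet(Rationals, Interval.Lopen(-9/28, 7*sqrt(7))))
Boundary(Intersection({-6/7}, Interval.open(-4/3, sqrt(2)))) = {-6/7}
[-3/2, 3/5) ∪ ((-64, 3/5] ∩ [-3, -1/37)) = [-3, 3/5)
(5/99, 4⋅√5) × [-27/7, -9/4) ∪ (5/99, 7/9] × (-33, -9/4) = ((5/99, 7/9] × (-33, -9/4)) ∪ ((5/99, 4⋅√5) × [-27/7, -9/4))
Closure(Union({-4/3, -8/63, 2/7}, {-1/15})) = {-4/3, -8/63, -1/15, 2/7}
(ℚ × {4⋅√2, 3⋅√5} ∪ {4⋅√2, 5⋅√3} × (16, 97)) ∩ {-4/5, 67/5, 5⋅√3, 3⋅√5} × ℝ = ({5⋅√3} × (16, 97)) ∪ ({-4/5, 67/5} × {4⋅√2, 3⋅√5})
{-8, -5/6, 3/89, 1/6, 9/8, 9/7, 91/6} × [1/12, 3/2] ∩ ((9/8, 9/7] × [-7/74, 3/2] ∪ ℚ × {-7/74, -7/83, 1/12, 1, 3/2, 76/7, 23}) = ({9/7} × [1/12, 3/2]) ∪ ({-8, -5/6, 3/89, 1/6, 9/8, 9/7, 91/6} × {1/12, 1, 3/2})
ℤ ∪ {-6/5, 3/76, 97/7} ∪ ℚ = ℚ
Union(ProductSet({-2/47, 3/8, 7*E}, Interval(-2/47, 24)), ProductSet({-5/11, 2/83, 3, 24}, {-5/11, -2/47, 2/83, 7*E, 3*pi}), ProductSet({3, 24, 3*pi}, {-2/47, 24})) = Union(ProductSet({-2/47, 3/8, 7*E}, Interval(-2/47, 24)), ProductSet({3, 24, 3*pi}, {-2/47, 24}), ProductSet({-5/11, 2/83, 3, 24}, {-5/11, -2/47, 2/83, 7*E, 3*pi}))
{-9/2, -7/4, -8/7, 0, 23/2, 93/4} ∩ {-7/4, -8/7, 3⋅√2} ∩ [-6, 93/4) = {-7/4, -8/7}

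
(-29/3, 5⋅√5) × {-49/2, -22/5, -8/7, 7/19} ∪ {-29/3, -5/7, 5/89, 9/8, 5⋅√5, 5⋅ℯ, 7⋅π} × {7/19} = ((-29/3, 5⋅√5) × {-49/2, -22/5, -8/7, 7/19}) ∪ ({-29/3, -5/7, 5/89, 9/8, 5⋅√5, 5⋅ℯ, 7⋅π} × {7/19})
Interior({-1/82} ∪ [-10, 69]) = (-10, 69)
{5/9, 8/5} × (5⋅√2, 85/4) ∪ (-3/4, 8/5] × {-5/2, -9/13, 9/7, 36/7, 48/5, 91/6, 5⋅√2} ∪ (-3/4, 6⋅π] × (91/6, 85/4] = ({5/9, 8/5} × (5⋅√2, 85/4)) ∪ ((-3/4, 6⋅π] × (91/6, 85/4]) ∪ ((-3/4, 8/5] × {-5/2, -9/13, 9/7, 36/7, 48/5, 91/6, 5⋅√2})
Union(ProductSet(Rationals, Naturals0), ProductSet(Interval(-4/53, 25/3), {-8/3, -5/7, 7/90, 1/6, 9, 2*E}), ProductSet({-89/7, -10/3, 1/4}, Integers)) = Union(ProductSet({-89/7, -10/3, 1/4}, Integers), ProductSet(Interval(-4/53, 25/3), {-8/3, -5/7, 7/90, 1/6, 9, 2*E}), ProductSet(Rationals, Naturals0))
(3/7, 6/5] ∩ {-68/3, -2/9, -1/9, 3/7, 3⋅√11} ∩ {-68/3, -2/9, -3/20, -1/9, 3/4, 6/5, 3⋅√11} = ∅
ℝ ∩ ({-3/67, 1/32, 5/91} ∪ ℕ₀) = {-3/67, 1/32, 5/91} ∪ ℕ₀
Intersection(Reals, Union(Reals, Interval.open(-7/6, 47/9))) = Reals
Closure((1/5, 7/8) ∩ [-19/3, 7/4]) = [1/5, 7/8]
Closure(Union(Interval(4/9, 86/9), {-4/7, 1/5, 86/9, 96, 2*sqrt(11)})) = Union({-4/7, 1/5, 96}, Interval(4/9, 86/9))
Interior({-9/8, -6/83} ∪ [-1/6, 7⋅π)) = (-1/6, 7⋅π)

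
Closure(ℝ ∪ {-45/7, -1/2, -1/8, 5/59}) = ℝ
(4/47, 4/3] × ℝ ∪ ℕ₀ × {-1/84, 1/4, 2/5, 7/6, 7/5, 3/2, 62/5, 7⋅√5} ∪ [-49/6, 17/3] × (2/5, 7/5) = ((4/47, 4/3] × ℝ) ∪ ([-49/6, 17/3] × (2/5, 7/5)) ∪ (ℕ₀ × {-1/84, 1/4, 2/5, 7/6, 7/5, 3/2, 62/5, 7⋅√5})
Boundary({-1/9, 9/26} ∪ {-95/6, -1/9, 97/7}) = {-95/6, -1/9, 9/26, 97/7}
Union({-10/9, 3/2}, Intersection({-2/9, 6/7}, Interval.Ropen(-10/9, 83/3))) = {-10/9, -2/9, 6/7, 3/2}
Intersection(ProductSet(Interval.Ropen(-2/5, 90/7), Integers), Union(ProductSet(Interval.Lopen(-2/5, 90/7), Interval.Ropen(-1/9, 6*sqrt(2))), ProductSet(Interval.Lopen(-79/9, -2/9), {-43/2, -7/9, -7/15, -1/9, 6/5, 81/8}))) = ProductSet(Interval.open(-2/5, 90/7), Range(0, 9, 1))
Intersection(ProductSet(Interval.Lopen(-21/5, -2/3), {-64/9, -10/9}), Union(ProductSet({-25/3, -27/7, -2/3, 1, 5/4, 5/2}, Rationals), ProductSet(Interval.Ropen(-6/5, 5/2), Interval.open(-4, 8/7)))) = Union(ProductSet({-27/7, -2/3}, {-64/9, -10/9}), ProductSet(Interval(-6/5, -2/3), {-10/9}))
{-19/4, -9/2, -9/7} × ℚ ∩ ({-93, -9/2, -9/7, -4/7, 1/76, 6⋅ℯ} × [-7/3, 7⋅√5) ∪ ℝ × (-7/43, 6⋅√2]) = ({-9/2, -9/7} × (ℚ ∩ [-7/3, 7⋅√5))) ∪ ({-19/4, -9/2, -9/7} × (ℚ ∩ (-7/43, 6⋅√2]))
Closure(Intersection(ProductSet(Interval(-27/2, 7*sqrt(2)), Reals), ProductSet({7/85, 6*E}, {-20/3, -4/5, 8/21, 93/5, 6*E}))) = ProductSet({7/85}, {-20/3, -4/5, 8/21, 93/5, 6*E})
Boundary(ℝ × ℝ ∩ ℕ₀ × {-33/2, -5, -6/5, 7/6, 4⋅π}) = ℕ₀ × {-33/2, -5, -6/5, 7/6, 4⋅π}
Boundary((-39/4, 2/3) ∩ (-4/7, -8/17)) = {-4/7, -8/17}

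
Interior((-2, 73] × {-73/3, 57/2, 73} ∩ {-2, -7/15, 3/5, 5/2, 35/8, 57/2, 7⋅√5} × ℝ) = ∅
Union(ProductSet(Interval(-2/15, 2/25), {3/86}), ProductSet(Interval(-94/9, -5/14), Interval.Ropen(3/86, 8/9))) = Union(ProductSet(Interval(-94/9, -5/14), Interval.Ropen(3/86, 8/9)), ProductSet(Interval(-2/15, 2/25), {3/86}))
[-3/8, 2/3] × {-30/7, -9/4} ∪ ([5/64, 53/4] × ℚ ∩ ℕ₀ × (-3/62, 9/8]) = ([-3/8, 2/3] × {-30/7, -9/4}) ∪ ({1, 2, …, 13} × (ℚ ∩ (-3/62, 9/8]))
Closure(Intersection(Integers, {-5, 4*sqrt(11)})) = {-5}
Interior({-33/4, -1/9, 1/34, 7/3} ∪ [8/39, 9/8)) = (8/39, 9/8)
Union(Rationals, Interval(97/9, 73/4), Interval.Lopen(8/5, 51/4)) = Union(Interval(8/5, 73/4), Rationals)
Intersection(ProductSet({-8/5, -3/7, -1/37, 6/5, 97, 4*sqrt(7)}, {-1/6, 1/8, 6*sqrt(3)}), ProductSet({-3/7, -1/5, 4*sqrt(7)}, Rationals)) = ProductSet({-3/7, 4*sqrt(7)}, {-1/6, 1/8})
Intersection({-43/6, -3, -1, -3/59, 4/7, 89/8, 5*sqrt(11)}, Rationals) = {-43/6, -3, -1, -3/59, 4/7, 89/8}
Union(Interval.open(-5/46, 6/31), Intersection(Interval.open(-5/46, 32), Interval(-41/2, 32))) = Interval.open(-5/46, 32)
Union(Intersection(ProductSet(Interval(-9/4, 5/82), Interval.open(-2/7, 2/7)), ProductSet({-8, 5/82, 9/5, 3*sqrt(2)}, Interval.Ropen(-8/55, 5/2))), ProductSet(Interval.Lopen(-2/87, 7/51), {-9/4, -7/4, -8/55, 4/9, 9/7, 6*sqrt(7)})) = Union(ProductSet({5/82}, Interval.Ropen(-8/55, 2/7)), ProductSet(Interval.Lopen(-2/87, 7/51), {-9/4, -7/4, -8/55, 4/9, 9/7, 6*sqrt(7)}))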